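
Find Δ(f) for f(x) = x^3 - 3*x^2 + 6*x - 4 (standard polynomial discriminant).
Δ = -108

For x^3 + a x^2 + b x + c the discriminant is Δ = 18 a b c - 4 a^3 c + a^2 b^2 - 4 b^3 - 27 c^2.
Plug a = -3, b = 6, c = -4:
  18*(-3)*(6)*(-4) - 4*(-3)^3*(-4) + (-3)^2*(6)^2 - 4*(6)^3 - 27*(-4)^2
  = 1296 + (-432) + 324 + (-864) + (-432)
  = -108.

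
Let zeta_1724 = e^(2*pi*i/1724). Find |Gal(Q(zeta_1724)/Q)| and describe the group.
|Gal(Q(zeta_1724)/Q)| = phi(1724) = 860; group ≅ (Z/1724Z)^* ≅ Z/2Z × Z/430Z

The n-th cyclotomic polynomial Φ_1724(x) is the minimal polynomial of zeta_1724 over Q and has degree phi(1724) = 860. So Q(zeta_1724) is a degree-860 Galois extension with Galois group (Z/1724Z)^*. By CRT, (Z/1724Z)^* ≅ (Z/4Z)^* × (Z/431Z)^*. Each prime-power unit group is (Z/4Z)^* ≅ Z/2Z; (Z/431Z)^* ≅ Z/430Z. Hence Gal(Q(zeta_1724)/Q) ≅ Z/2Z × Z/430Z.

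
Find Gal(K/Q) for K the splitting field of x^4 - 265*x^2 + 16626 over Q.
Gal(K/Q) = V_4 (Klein four-group, Z/2Z × Z/2Z)

f factors as (x^2 - 102)(x^2 - 163), so the splitting field is K = Q(sqrt(102), sqrt(163)). The elements 102, 163, 16626 are all non-squares in Q, so sqrt(102) and sqrt(163) generate independent quadratic extensions. Thus [K:Q] = 4 and Gal(K/Q) is generated by the two order-2 automorphisms sqrt(102) ↦ -sqrt(102) and sqrt(163) ↦ -sqrt(163), giving V_4.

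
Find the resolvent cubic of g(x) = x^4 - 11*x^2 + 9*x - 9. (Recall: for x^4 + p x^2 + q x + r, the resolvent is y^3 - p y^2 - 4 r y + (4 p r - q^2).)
h(y) = y^3 + 11*y^2 + 36*y + 315

Identify coefficients: p = -11, q = 9, r = -9.
Plug into h(y) = y^3 - p y^2 - 4 r y + (4 p r - q^2):
  h(y) = y^3 - (-11) y^2 - 4*(-9) y + (4*(-11)*(-9) - (9)^2)
       = y^3 + (11) y^2 + (36) y + (315).
Simplifying: h(y) = y^3 + 11*y^2 + 36*y + 315.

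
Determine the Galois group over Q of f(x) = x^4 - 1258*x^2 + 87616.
Gal(K/Q) = Z/2Z (cyclic of order 2)

f factors as (x^2 - 1184)(x^2 - 74), so the splitting field is K = Q(sqrt(1184), sqrt(74)). The squarefree part of 1184 is 74 and the squarefree part of 74 is also 74, so sqrt(1184) and sqrt(74) are both rational multiples of sqrt(74). Hence Q(sqrt(1184)) = Q(sqrt(74)) = Q(sqrt(74)), and the splitting field collapses to a single degree-2 extension with Galois group Z/2Z.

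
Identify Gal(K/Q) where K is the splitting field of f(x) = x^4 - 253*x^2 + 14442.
Gal(K/Q) = V_4 (Klein four-group, Z/2Z × Z/2Z)

f factors as (x^2 - 166)(x^2 - 87), so the splitting field is K = Q(sqrt(166), sqrt(87)). The elements 166, 87, 14442 are all non-squares in Q, so sqrt(166) and sqrt(87) generate independent quadratic extensions. Thus [K:Q] = 4 and Gal(K/Q) is generated by the two order-2 automorphisms sqrt(166) ↦ -sqrt(166) and sqrt(87) ↦ -sqrt(87), giving V_4.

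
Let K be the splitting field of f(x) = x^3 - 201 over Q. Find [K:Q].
[K:Q] = 6

x^3 - 201 has one real root r = 201^(1/3) and two complex roots r*zeta_3, r*zeta_3^2 where zeta_3 = e^(2*pi*i/3). The splitting field is Q(r, zeta_3). [Q(r):Q] = 3 and [Q(zeta_3):Q] = 2 with gcd = 1, so [Q(r, zeta_3):Q] = 3 * 2 = 6.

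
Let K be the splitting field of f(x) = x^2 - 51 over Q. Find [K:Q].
[K:Q] = 2

The polynomial x^2 - 51 is irreducible over Q since 51 is not a perfect square. Its splitting field is Q(sqrt(51)), which has degree 2 over Q.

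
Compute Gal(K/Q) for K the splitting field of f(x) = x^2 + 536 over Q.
Gal(K/Q) = Z/2Z (cyclic of order 2)

x^2 + 536 is irreducible over Q since -536 is not a rational square. The splitting field Q(sqrt(-536)) has degree 2 over Q, and its unique nontrivial automorphism is sqrt(-536) ↦ -sqrt(-536). Hence Gal(Q(sqrt(-536))/Q) = Z/2Z.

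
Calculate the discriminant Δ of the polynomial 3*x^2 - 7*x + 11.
Δ = -83

For a quadratic a x^2 + b x + c the discriminant is Δ = b^2 - 4ac = (-7)^2 - 4*(3)*(11) = 49 - (132) = -83.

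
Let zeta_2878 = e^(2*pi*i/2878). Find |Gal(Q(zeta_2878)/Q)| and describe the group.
|Gal(Q(zeta_2878)/Q)| = phi(2878) = 1438; group ≅ (Z/2878Z)^* ≅ Z/1438Z

The n-th cyclotomic polynomial Φ_2878(x) is the minimal polynomial of zeta_2878 over Q and has degree phi(2878) = 1438. So Q(zeta_2878) is a degree-1438 Galois extension with Galois group (Z/2878Z)^*. By CRT, (Z/2878Z)^* ≅ (Z/2Z)^* × (Z/1439Z)^*. Each prime-power unit group is (Z/2Z)^* ≅ trivial group (order 1); (Z/1439Z)^* ≅ Z/1438Z. Hence Gal(Q(zeta_2878)/Q) ≅ Z/1438Z.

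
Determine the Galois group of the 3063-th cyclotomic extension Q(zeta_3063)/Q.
|Gal(Q(zeta_3063)/Q)| = phi(3063) = 2040; group ≅ (Z/3063Z)^* ≅ Z/2Z × Z/1020Z

The n-th cyclotomic polynomial Φ_3063(x) is the minimal polynomial of zeta_3063 over Q and has degree phi(3063) = 2040. So Q(zeta_3063) is a degree-2040 Galois extension with Galois group (Z/3063Z)^*. By CRT, (Z/3063Z)^* ≅ (Z/3Z)^* × (Z/1021Z)^*. Each prime-power unit group is (Z/3Z)^* ≅ Z/2Z; (Z/1021Z)^* ≅ Z/1020Z. Hence Gal(Q(zeta_3063)/Q) ≅ Z/2Z × Z/1020Z.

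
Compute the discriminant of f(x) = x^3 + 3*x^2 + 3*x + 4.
Δ = -243

For x^3 + a x^2 + b x + c the discriminant is Δ = 18 a b c - 4 a^3 c + a^2 b^2 - 4 b^3 - 27 c^2.
Plug a = 3, b = 3, c = 4:
  18*(3)*(3)*(4) - 4*(3)^3*(4) + (3)^2*(3)^2 - 4*(3)^3 - 27*(4)^2
  = 648 + (-432) + 81 + (-108) + (-432)
  = -243.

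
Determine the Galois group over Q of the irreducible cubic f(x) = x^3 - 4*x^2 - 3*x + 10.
Gal(K/Q) = S_3 (symmetric group of order 6)

Compute the discriminant of x^3 + (-4)*x^2 + (-3)*x + (10): Δ = 2272. Since Δ is not a rational square, the Galois group is not contained in A_3; it must be the full S_3 (irreducibility of the cubic rules out anything smaller).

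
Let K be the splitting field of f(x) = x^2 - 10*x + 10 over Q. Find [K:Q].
[K:Q] = 2

The discriminant of x^2 + (-10)*x + (10) is b^2 - 4c = 100 - (40) = 60. Since 60 is not a perfect square in Q, the polynomial is irreducible over Q. Its two roots generate a degree-2 extension, so [K:Q] = 2.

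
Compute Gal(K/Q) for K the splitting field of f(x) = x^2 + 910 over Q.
Gal(K/Q) = Z/2Z (cyclic of order 2)

x^2 + 910 is irreducible over Q since -910 is not a rational square. The splitting field Q(sqrt(-910)) has degree 2 over Q, and its unique nontrivial automorphism is sqrt(-910) ↦ -sqrt(-910). Hence Gal(Q(sqrt(-910))/Q) = Z/2Z.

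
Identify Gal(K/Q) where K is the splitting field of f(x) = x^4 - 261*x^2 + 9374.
Gal(K/Q) = V_4 (Klein four-group, Z/2Z × Z/2Z)

f factors as (x^2 - 218)(x^2 - 43), so the splitting field is K = Q(sqrt(218), sqrt(43)). The elements 218, 43, 9374 are all non-squares in Q, so sqrt(218) and sqrt(43) generate independent quadratic extensions. Thus [K:Q] = 4 and Gal(K/Q) is generated by the two order-2 automorphisms sqrt(218) ↦ -sqrt(218) and sqrt(43) ↦ -sqrt(43), giving V_4.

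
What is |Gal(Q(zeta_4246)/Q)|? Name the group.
|Gal(Q(zeta_4246)/Q)| = phi(4246) = 1920; group ≅ (Z/4246Z)^* ≅ Z/10Z × Z/192Z

The n-th cyclotomic polynomial Φ_4246(x) is the minimal polynomial of zeta_4246 over Q and has degree phi(4246) = 1920. So Q(zeta_4246) is a degree-1920 Galois extension with Galois group (Z/4246Z)^*. By CRT, (Z/4246Z)^* ≅ (Z/2Z)^* × (Z/11Z)^* × (Z/193Z)^*. Each prime-power unit group is (Z/2Z)^* ≅ trivial group (order 1); (Z/11Z)^* ≅ Z/10Z; (Z/193Z)^* ≅ Z/192Z. Hence Gal(Q(zeta_4246)/Q) ≅ Z/10Z × Z/192Z.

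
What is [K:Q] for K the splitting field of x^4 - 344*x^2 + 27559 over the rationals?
[K:Q] = 4

f factors as (x^2 - 127)(x^2 - 217); the splitting field is K = Q(sqrt(127), sqrt(217)). Since 127, 217, and 27559 are all non-squares in Q, the three subfields Q(sqrt(127)), Q(sqrt(217)), Q(sqrt(27559)) are distinct degree-2 extensions, so [K:Q] = 4 (Klein four Galois group).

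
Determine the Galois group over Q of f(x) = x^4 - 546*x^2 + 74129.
Gal(K/Q) = V_4 (Klein four-group, Z/2Z × Z/2Z)

f factors as (x^2 - 253)(x^2 - 293), so the splitting field is K = Q(sqrt(253), sqrt(293)). The elements 253, 293, 74129 are all non-squares in Q, so sqrt(253) and sqrt(293) generate independent quadratic extensions. Thus [K:Q] = 4 and Gal(K/Q) is generated by the two order-2 automorphisms sqrt(253) ↦ -sqrt(253) and sqrt(293) ↦ -sqrt(293), giving V_4.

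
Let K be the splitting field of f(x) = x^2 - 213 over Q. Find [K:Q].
[K:Q] = 2

The polynomial x^2 - 213 is irreducible over Q since 213 is not a perfect square. Its splitting field is Q(sqrt(213)), which has degree 2 over Q.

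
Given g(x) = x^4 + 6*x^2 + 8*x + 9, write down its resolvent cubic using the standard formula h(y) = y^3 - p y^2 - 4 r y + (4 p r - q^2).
h(y) = y^3 - 6*y^2 - 36*y + 152

Identify coefficients: p = 6, q = 8, r = 9.
Plug into h(y) = y^3 - p y^2 - 4 r y + (4 p r - q^2):
  h(y) = y^3 - (6) y^2 - 4*(9) y + (4*(6)*(9) - (8)^2)
       = y^3 + (-6) y^2 + (-36) y + (152).
Simplifying: h(y) = y^3 - 6*y^2 - 36*y + 152.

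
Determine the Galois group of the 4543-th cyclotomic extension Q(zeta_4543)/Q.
|Gal(Q(zeta_4543)/Q)| = phi(4543) = 3480; group ≅ (Z/4543Z)^* ≅ Z/6Z × Z/10Z × Z/58Z

The n-th cyclotomic polynomial Φ_4543(x) is the minimal polynomial of zeta_4543 over Q and has degree phi(4543) = 3480. So Q(zeta_4543) is a degree-3480 Galois extension with Galois group (Z/4543Z)^*. By CRT, (Z/4543Z)^* ≅ (Z/7Z)^* × (Z/11Z)^* × (Z/59Z)^*. Each prime-power unit group is (Z/7Z)^* ≅ Z/6Z; (Z/11Z)^* ≅ Z/10Z; (Z/59Z)^* ≅ Z/58Z. Hence Gal(Q(zeta_4543)/Q) ≅ Z/6Z × Z/10Z × Z/58Z.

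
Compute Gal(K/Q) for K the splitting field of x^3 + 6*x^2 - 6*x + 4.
Gal(K/Q) = S_3 (symmetric group of order 6)

Compute the discriminant of x^3 + (6)*x^2 + (-6)*x + (4): Δ = -4320. Since Δ is not a rational square, the Galois group is not contained in A_3; it must be the full S_3 (irreducibility of the cubic rules out anything smaller).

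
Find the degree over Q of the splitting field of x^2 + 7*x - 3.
[K:Q] = 2

The discriminant of x^2 + (7)*x + (-3) is b^2 - 4c = 49 - (-12) = 61. Since 61 is not a perfect square in Q, the polynomial is irreducible over Q. Its two roots generate a degree-2 extension, so [K:Q] = 2.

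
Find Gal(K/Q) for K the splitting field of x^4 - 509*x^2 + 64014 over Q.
Gal(K/Q) = V_4 (Klein four-group, Z/2Z × Z/2Z)

f factors as (x^2 - 282)(x^2 - 227), so the splitting field is K = Q(sqrt(282), sqrt(227)). The elements 282, 227, 64014 are all non-squares in Q, so sqrt(282) and sqrt(227) generate independent quadratic extensions. Thus [K:Q] = 4 and Gal(K/Q) is generated by the two order-2 automorphisms sqrt(282) ↦ -sqrt(282) and sqrt(227) ↦ -sqrt(227), giving V_4.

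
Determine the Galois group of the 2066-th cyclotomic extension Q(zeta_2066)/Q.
|Gal(Q(zeta_2066)/Q)| = phi(2066) = 1032; group ≅ (Z/2066Z)^* ≅ Z/1032Z

The n-th cyclotomic polynomial Φ_2066(x) is the minimal polynomial of zeta_2066 over Q and has degree phi(2066) = 1032. So Q(zeta_2066) is a degree-1032 Galois extension with Galois group (Z/2066Z)^*. By CRT, (Z/2066Z)^* ≅ (Z/2Z)^* × (Z/1033Z)^*. Each prime-power unit group is (Z/2Z)^* ≅ trivial group (order 1); (Z/1033Z)^* ≅ Z/1032Z. Hence Gal(Q(zeta_2066)/Q) ≅ Z/1032Z.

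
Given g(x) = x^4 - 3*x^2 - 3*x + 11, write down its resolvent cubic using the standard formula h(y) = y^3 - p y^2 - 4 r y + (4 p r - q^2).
h(y) = y^3 + 3*y^2 - 44*y - 141

Identify coefficients: p = -3, q = -3, r = 11.
Plug into h(y) = y^3 - p y^2 - 4 r y + (4 p r - q^2):
  h(y) = y^3 - (-3) y^2 - 4*(11) y + (4*(-3)*(11) - (-3)^2)
       = y^3 + (3) y^2 + (-44) y + (-141).
Simplifying: h(y) = y^3 + 3*y^2 - 44*y - 141.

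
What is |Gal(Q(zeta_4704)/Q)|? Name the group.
|Gal(Q(zeta_4704)/Q)| = phi(4704) = 1344; group ≅ (Z/4704Z)^* ≅ Z/2Z × Z/2Z × Z/8Z × Z/42Z

The n-th cyclotomic polynomial Φ_4704(x) is the minimal polynomial of zeta_4704 over Q and has degree phi(4704) = 1344. So Q(zeta_4704) is a degree-1344 Galois extension with Galois group (Z/4704Z)^*. By CRT, (Z/4704Z)^* ≅ (Z/32Z)^* × (Z/3Z)^* × (Z/49Z)^*. Each prime-power unit group is (Z/32Z)^* ≅ Z/2Z × Z/8Z; (Z/3Z)^* ≅ Z/2Z; (Z/49Z)^* ≅ Z/42Z. Hence Gal(Q(zeta_4704)/Q) ≅ Z/2Z × Z/2Z × Z/8Z × Z/42Z.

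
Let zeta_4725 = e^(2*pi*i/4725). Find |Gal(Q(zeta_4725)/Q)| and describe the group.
|Gal(Q(zeta_4725)/Q)| = phi(4725) = 2160; group ≅ (Z/4725Z)^* ≅ Z/6Z × Z/18Z × Z/20Z

The n-th cyclotomic polynomial Φ_4725(x) is the minimal polynomial of zeta_4725 over Q and has degree phi(4725) = 2160. So Q(zeta_4725) is a degree-2160 Galois extension with Galois group (Z/4725Z)^*. By CRT, (Z/4725Z)^* ≅ (Z/27Z)^* × (Z/25Z)^* × (Z/7Z)^*. Each prime-power unit group is (Z/27Z)^* ≅ Z/18Z; (Z/25Z)^* ≅ Z/20Z; (Z/7Z)^* ≅ Z/6Z. Hence Gal(Q(zeta_4725)/Q) ≅ Z/6Z × Z/18Z × Z/20Z.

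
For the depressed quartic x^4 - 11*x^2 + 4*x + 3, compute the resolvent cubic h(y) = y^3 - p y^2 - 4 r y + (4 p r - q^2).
h(y) = y^3 + 11*y^2 - 12*y - 148

Identify coefficients: p = -11, q = 4, r = 3.
Plug into h(y) = y^3 - p y^2 - 4 r y + (4 p r - q^2):
  h(y) = y^3 - (-11) y^2 - 4*(3) y + (4*(-11)*(3) - (4)^2)
       = y^3 + (11) y^2 + (-12) y + (-148).
Simplifying: h(y) = y^3 + 11*y^2 - 12*y - 148.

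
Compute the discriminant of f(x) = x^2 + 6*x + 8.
Δ = 4

For a quadratic a x^2 + b x + c the discriminant is Δ = b^2 - 4ac = (6)^2 - 4*(1)*(8) = 36 - (32) = 4.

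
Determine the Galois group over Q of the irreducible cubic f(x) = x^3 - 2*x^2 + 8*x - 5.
Gal(K/Q) = S_3 (symmetric group of order 6)

Compute the discriminant of x^3 + (-2)*x^2 + (8)*x + (-5): Δ = -1187. Since Δ is not a rational square, the Galois group is not contained in A_3; it must be the full S_3 (irreducibility of the cubic rules out anything smaller).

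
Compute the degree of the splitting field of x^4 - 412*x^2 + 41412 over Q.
[K:Q] = 4

f factors as (x^2 - 174)(x^2 - 238); the splitting field is K = Q(sqrt(174), sqrt(238)). Since 174, 238, and 41412 are all non-squares in Q, the three subfields Q(sqrt(174)), Q(sqrt(238)), Q(sqrt(41412)) are distinct degree-2 extensions, so [K:Q] = 4 (Klein four Galois group).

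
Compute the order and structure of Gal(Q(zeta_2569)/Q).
|Gal(Q(zeta_2569)/Q)| = phi(2569) = 2196; group ≅ (Z/2569Z)^* ≅ Z/6Z × Z/366Z

The n-th cyclotomic polynomial Φ_2569(x) is the minimal polynomial of zeta_2569 over Q and has degree phi(2569) = 2196. So Q(zeta_2569) is a degree-2196 Galois extension with Galois group (Z/2569Z)^*. By CRT, (Z/2569Z)^* ≅ (Z/7Z)^* × (Z/367Z)^*. Each prime-power unit group is (Z/7Z)^* ≅ Z/6Z; (Z/367Z)^* ≅ Z/366Z. Hence Gal(Q(zeta_2569)/Q) ≅ Z/6Z × Z/366Z.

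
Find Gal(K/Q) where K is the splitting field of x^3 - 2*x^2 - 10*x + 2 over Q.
Gal(K/Q) = S_3 (symmetric group of order 6)

Compute the discriminant of x^3 + (-2)*x^2 + (-10)*x + (2): Δ = 5076. Since Δ is not a rational square, the Galois group is not contained in A_3; it must be the full S_3 (irreducibility of the cubic rules out anything smaller).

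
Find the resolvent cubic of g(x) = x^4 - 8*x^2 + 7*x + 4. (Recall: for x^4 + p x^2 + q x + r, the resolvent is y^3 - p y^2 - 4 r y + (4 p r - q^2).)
h(y) = y^3 + 8*y^2 - 16*y - 177

Identify coefficients: p = -8, q = 7, r = 4.
Plug into h(y) = y^3 - p y^2 - 4 r y + (4 p r - q^2):
  h(y) = y^3 - (-8) y^2 - 4*(4) y + (4*(-8)*(4) - (7)^2)
       = y^3 + (8) y^2 + (-16) y + (-177).
Simplifying: h(y) = y^3 + 8*y^2 - 16*y - 177.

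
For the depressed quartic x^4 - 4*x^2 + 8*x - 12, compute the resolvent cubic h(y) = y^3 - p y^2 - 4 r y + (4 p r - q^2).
h(y) = y^3 + 4*y^2 + 48*y + 128

Identify coefficients: p = -4, q = 8, r = -12.
Plug into h(y) = y^3 - p y^2 - 4 r y + (4 p r - q^2):
  h(y) = y^3 - (-4) y^2 - 4*(-12) y + (4*(-4)*(-12) - (8)^2)
       = y^3 + (4) y^2 + (48) y + (128).
Simplifying: h(y) = y^3 + 4*y^2 + 48*y + 128.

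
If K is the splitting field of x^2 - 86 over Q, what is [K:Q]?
[K:Q] = 2

The polynomial x^2 - 86 is irreducible over Q since 86 is not a perfect square. Its splitting field is Q(sqrt(86)), which has degree 2 over Q.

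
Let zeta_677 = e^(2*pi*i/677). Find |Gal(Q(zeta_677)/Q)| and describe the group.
|Gal(Q(zeta_677)/Q)| = phi(677) = 676; group ≅ (Z/677Z)^* ≅ Z/676Z

The n-th cyclotomic polynomial Φ_677(x) is the minimal polynomial of zeta_677 over Q and has degree phi(677) = 676. So Q(zeta_677) is a degree-676 Galois extension with Galois group (Z/677Z)^*. (Z/677Z)^* is cyclic since 677 is an odd prime power (or 4). Hence Gal(Q(zeta_677)/Q) ≅ Z/676Z.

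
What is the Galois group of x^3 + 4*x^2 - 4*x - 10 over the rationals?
Gal(K/Q) = S_3 (symmetric group of order 6)

Compute the discriminant of x^3 + (4)*x^2 + (-4)*x + (-10): Δ = 3252. Since Δ is not a rational square, the Galois group is not contained in A_3; it must be the full S_3 (irreducibility of the cubic rules out anything smaller).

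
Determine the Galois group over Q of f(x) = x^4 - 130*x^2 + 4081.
Gal(K/Q) = V_4 (Klein four-group, Z/2Z × Z/2Z)

f factors as (x^2 - 77)(x^2 - 53), so the splitting field is K = Q(sqrt(77), sqrt(53)). The elements 77, 53, 4081 are all non-squares in Q, so sqrt(77) and sqrt(53) generate independent quadratic extensions. Thus [K:Q] = 4 and Gal(K/Q) is generated by the two order-2 automorphisms sqrt(77) ↦ -sqrt(77) and sqrt(53) ↦ -sqrt(53), giving V_4.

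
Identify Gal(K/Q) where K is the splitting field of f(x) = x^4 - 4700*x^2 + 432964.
Gal(K/Q) = Z/2Z (cyclic of order 2)

f factors as (x^2 - 94)(x^2 - 4606), so the splitting field is K = Q(sqrt(94), sqrt(4606)). The squarefree part of 94 is 94 and the squarefree part of 4606 is also 94, so sqrt(94) and sqrt(4606) are both rational multiples of sqrt(94). Hence Q(sqrt(94)) = Q(sqrt(4606)) = Q(sqrt(94)), and the splitting field collapses to a single degree-2 extension with Galois group Z/2Z.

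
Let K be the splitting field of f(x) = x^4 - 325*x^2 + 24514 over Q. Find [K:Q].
[K:Q] = 4

f factors as (x^2 - 206)(x^2 - 119); the splitting field is K = Q(sqrt(206), sqrt(119)). Since 206, 119, and 24514 are all non-squares in Q, the three subfields Q(sqrt(206)), Q(sqrt(119)), Q(sqrt(24514)) are distinct degree-2 extensions, so [K:Q] = 4 (Klein four Galois group).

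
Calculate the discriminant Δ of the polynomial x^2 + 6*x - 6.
Δ = 60

For a quadratic a x^2 + b x + c the discriminant is Δ = b^2 - 4ac = (6)^2 - 4*(1)*(-6) = 36 - (-24) = 60.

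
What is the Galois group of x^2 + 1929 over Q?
Gal(K/Q) = Z/2Z (cyclic of order 2)

x^2 + 1929 is irreducible over Q since -1929 is not a rational square. The splitting field Q(sqrt(-1929)) has degree 2 over Q, and its unique nontrivial automorphism is sqrt(-1929) ↦ -sqrt(-1929). Hence Gal(Q(sqrt(-1929))/Q) = Z/2Z.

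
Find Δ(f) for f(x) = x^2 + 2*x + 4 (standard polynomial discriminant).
Δ = -12

For a quadratic a x^2 + b x + c the discriminant is Δ = b^2 - 4ac = (2)^2 - 4*(1)*(4) = 4 - (16) = -12.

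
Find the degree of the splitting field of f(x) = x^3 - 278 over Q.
[K:Q] = 6

x^3 - 278 has one real root r = 278^(1/3) and two complex roots r*zeta_3, r*zeta_3^2 where zeta_3 = e^(2*pi*i/3). The splitting field is Q(r, zeta_3). [Q(r):Q] = 3 and [Q(zeta_3):Q] = 2 with gcd = 1, so [Q(r, zeta_3):Q] = 3 * 2 = 6.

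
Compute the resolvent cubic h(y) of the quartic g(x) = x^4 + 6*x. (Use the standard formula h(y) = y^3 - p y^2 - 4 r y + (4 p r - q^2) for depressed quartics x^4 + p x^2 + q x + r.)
h(y) = y^3 - 36

Identify coefficients: p = 0, q = 6, r = 0.
Plug into h(y) = y^3 - p y^2 - 4 r y + (4 p r - q^2):
  h(y) = y^3 - (0) y^2 - 4*(0) y + (4*(0)*(0) - (6)^2)
       = y^3 + (0) y^2 + (0) y + (-36).
Simplifying: h(y) = y^3 - 36.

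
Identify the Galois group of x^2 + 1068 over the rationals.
Gal(K/Q) = Z/2Z (cyclic of order 2)

x^2 + 1068 is irreducible over Q since -1068 is not a rational square. The splitting field Q(sqrt(-1068)) has degree 2 over Q, and its unique nontrivial automorphism is sqrt(-1068) ↦ -sqrt(-1068). Hence Gal(Q(sqrt(-1068))/Q) = Z/2Z.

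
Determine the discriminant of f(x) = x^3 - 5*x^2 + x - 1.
Δ = -416

For x^3 + a x^2 + b x + c the discriminant is Δ = 18 a b c - 4 a^3 c + a^2 b^2 - 4 b^3 - 27 c^2.
Plug a = -5, b = 1, c = -1:
  18*(-5)*(1)*(-1) - 4*(-5)^3*(-1) + (-5)^2*(1)^2 - 4*(1)^3 - 27*(-1)^2
  = 90 + (-500) + 25 + (-4) + (-27)
  = -416.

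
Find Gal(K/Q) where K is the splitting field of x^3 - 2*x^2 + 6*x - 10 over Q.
Gal(K/Q) = S_3 (symmetric group of order 6)

Compute the discriminant of x^3 + (-2)*x^2 + (6)*x + (-10): Δ = -1580. Since Δ is not a rational square, the Galois group is not contained in A_3; it must be the full S_3 (irreducibility of the cubic rules out anything smaller).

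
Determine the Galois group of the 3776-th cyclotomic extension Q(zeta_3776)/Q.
|Gal(Q(zeta_3776)/Q)| = phi(3776) = 1856; group ≅ (Z/3776Z)^* ≅ Z/2Z × Z/16Z × Z/58Z

The n-th cyclotomic polynomial Φ_3776(x) is the minimal polynomial of zeta_3776 over Q and has degree phi(3776) = 1856. So Q(zeta_3776) is a degree-1856 Galois extension with Galois group (Z/3776Z)^*. By CRT, (Z/3776Z)^* ≅ (Z/64Z)^* × (Z/59Z)^*. Each prime-power unit group is (Z/64Z)^* ≅ Z/2Z × Z/16Z; (Z/59Z)^* ≅ Z/58Z. Hence Gal(Q(zeta_3776)/Q) ≅ Z/2Z × Z/16Z × Z/58Z.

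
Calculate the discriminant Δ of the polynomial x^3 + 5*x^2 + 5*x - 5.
Δ = -300

For x^3 + a x^2 + b x + c the discriminant is Δ = 18 a b c - 4 a^3 c + a^2 b^2 - 4 b^3 - 27 c^2.
Plug a = 5, b = 5, c = -5:
  18*(5)*(5)*(-5) - 4*(5)^3*(-5) + (5)^2*(5)^2 - 4*(5)^3 - 27*(-5)^2
  = -2250 + (2500) + 625 + (-500) + (-675)
  = -300.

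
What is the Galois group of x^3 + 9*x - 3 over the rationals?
Gal(K/Q) = S_3 (symmetric group of order 6)

Compute the discriminant of x^3 + (0)*x^2 + (9)*x + (-3): Δ = -3159. Since Δ is not a rational square, the Galois group is not contained in A_3; it must be the full S_3 (irreducibility of the cubic rules out anything smaller).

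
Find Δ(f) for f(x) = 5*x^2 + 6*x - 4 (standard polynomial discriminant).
Δ = 116

For a quadratic a x^2 + b x + c the discriminant is Δ = b^2 - 4ac = (6)^2 - 4*(5)*(-4) = 36 - (-80) = 116.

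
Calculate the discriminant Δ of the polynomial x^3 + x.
Δ = -4

For a depressed cubic x^3 + p x + q the discriminant is Δ = -4 p^3 - 27 q^2 = -4*(1)^3 - 27*(0)^2 = -4 - 0 = -4.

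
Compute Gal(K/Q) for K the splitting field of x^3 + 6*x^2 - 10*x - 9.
Gal(K/Q) = S_3 (symmetric group of order 6)

Compute the discriminant of x^3 + (6)*x^2 + (-10)*x + (-9): Δ = 22909. Since Δ is not a rational square, the Galois group is not contained in A_3; it must be the full S_3 (irreducibility of the cubic rules out anything smaller).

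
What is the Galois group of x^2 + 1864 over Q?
Gal(K/Q) = Z/2Z (cyclic of order 2)

x^2 + 1864 is irreducible over Q since -1864 is not a rational square. The splitting field Q(sqrt(-1864)) has degree 2 over Q, and its unique nontrivial automorphism is sqrt(-1864) ↦ -sqrt(-1864). Hence Gal(Q(sqrt(-1864))/Q) = Z/2Z.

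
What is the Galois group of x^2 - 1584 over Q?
Gal(K/Q) = Z/2Z (cyclic of order 2)

x^2 - 1584 is irreducible over Q since 1584 is not a rational square. The splitting field Q(sqrt(1584)) has degree 2 over Q, and its unique nontrivial automorphism is sqrt(1584) ↦ -sqrt(1584). Hence Gal(Q(sqrt(1584))/Q) = Z/2Z.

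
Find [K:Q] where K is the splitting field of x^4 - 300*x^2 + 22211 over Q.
[K:Q] = 4

f factors as (x^2 - 167)(x^2 - 133); the splitting field is K = Q(sqrt(167), sqrt(133)). Since 167, 133, and 22211 are all non-squares in Q, the three subfields Q(sqrt(167)), Q(sqrt(133)), Q(sqrt(22211)) are distinct degree-2 extensions, so [K:Q] = 4 (Klein four Galois group).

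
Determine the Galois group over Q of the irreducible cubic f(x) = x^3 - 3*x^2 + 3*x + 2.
Gal(K/Q) = S_3 (symmetric group of order 6)

Compute the discriminant of x^3 + (-3)*x^2 + (3)*x + (2): Δ = -243. Since Δ is not a rational square, the Galois group is not contained in A_3; it must be the full S_3 (irreducibility of the cubic rules out anything smaller).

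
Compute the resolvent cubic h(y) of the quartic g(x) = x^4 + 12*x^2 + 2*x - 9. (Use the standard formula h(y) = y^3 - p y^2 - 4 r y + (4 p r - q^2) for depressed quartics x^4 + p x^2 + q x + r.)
h(y) = y^3 - 12*y^2 + 36*y - 436

Identify coefficients: p = 12, q = 2, r = -9.
Plug into h(y) = y^3 - p y^2 - 4 r y + (4 p r - q^2):
  h(y) = y^3 - (12) y^2 - 4*(-9) y + (4*(12)*(-9) - (2)^2)
       = y^3 + (-12) y^2 + (36) y + (-436).
Simplifying: h(y) = y^3 - 12*y^2 + 36*y - 436.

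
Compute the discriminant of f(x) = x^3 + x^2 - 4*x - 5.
Δ = -23

For x^3 + a x^2 + b x + c the discriminant is Δ = 18 a b c - 4 a^3 c + a^2 b^2 - 4 b^3 - 27 c^2.
Plug a = 1, b = -4, c = -5:
  18*(1)*(-4)*(-5) - 4*(1)^3*(-5) + (1)^2*(-4)^2 - 4*(-4)^3 - 27*(-5)^2
  = 360 + (20) + 16 + (256) + (-675)
  = -23.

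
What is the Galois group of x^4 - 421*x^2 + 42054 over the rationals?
Gal(K/Q) = V_4 (Klein four-group, Z/2Z × Z/2Z)

f factors as (x^2 - 163)(x^2 - 258), so the splitting field is K = Q(sqrt(163), sqrt(258)). The elements 163, 258, 42054 are all non-squares in Q, so sqrt(163) and sqrt(258) generate independent quadratic extensions. Thus [K:Q] = 4 and Gal(K/Q) is generated by the two order-2 automorphisms sqrt(163) ↦ -sqrt(163) and sqrt(258) ↦ -sqrt(258), giving V_4.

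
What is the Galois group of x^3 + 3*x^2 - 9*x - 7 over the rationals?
Gal(K/Q) = S_3 (symmetric group of order 6)

Compute the discriminant of x^3 + (3)*x^2 + (-9)*x + (-7): Δ = 6480. Since Δ is not a rational square, the Galois group is not contained in A_3; it must be the full S_3 (irreducibility of the cubic rules out anything smaller).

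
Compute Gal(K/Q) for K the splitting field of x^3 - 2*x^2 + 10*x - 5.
Gal(K/Q) = S_3 (symmetric group of order 6)

Compute the discriminant of x^3 + (-2)*x^2 + (10)*x + (-5): Δ = -2635. Since Δ is not a rational square, the Galois group is not contained in A_3; it must be the full S_3 (irreducibility of the cubic rules out anything smaller).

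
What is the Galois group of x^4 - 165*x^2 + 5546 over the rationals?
Gal(K/Q) = V_4 (Klein four-group, Z/2Z × Z/2Z)

f factors as (x^2 - 47)(x^2 - 118), so the splitting field is K = Q(sqrt(47), sqrt(118)). The elements 47, 118, 5546 are all non-squares in Q, so sqrt(47) and sqrt(118) generate independent quadratic extensions. Thus [K:Q] = 4 and Gal(K/Q) is generated by the two order-2 automorphisms sqrt(47) ↦ -sqrt(47) and sqrt(118) ↦ -sqrt(118), giving V_4.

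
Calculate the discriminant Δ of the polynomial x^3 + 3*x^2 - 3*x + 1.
Δ = -108

For x^3 + a x^2 + b x + c the discriminant is Δ = 18 a b c - 4 a^3 c + a^2 b^2 - 4 b^3 - 27 c^2.
Plug a = 3, b = -3, c = 1:
  18*(3)*(-3)*(1) - 4*(3)^3*(1) + (3)^2*(-3)^2 - 4*(-3)^3 - 27*(1)^2
  = -162 + (-108) + 81 + (108) + (-27)
  = -108.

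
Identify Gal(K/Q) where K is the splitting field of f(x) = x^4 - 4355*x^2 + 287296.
Gal(K/Q) = Z/2Z (cyclic of order 2)

f factors as (x^2 - 4288)(x^2 - 67), so the splitting field is K = Q(sqrt(4288), sqrt(67)). The squarefree part of 4288 is 67 and the squarefree part of 67 is also 67, so sqrt(4288) and sqrt(67) are both rational multiples of sqrt(67). Hence Q(sqrt(4288)) = Q(sqrt(67)) = Q(sqrt(67)), and the splitting field collapses to a single degree-2 extension with Galois group Z/2Z.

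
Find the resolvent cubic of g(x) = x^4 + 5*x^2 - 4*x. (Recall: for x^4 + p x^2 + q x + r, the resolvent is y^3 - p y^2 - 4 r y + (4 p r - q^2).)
h(y) = y^3 - 5*y^2 - 16

Identify coefficients: p = 5, q = -4, r = 0.
Plug into h(y) = y^3 - p y^2 - 4 r y + (4 p r - q^2):
  h(y) = y^3 - (5) y^2 - 4*(0) y + (4*(5)*(0) - (-4)^2)
       = y^3 + (-5) y^2 + (0) y + (-16).
Simplifying: h(y) = y^3 - 5*y^2 - 16.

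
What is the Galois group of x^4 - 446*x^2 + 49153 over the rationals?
Gal(K/Q) = V_4 (Klein four-group, Z/2Z × Z/2Z)

f factors as (x^2 - 199)(x^2 - 247), so the splitting field is K = Q(sqrt(199), sqrt(247)). The elements 199, 247, 49153 are all non-squares in Q, so sqrt(199) and sqrt(247) generate independent quadratic extensions. Thus [K:Q] = 4 and Gal(K/Q) is generated by the two order-2 automorphisms sqrt(199) ↦ -sqrt(199) and sqrt(247) ↦ -sqrt(247), giving V_4.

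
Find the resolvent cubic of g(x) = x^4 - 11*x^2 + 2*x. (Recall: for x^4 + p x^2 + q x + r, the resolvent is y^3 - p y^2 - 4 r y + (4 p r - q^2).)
h(y) = y^3 + 11*y^2 - 4

Identify coefficients: p = -11, q = 2, r = 0.
Plug into h(y) = y^3 - p y^2 - 4 r y + (4 p r - q^2):
  h(y) = y^3 - (-11) y^2 - 4*(0) y + (4*(-11)*(0) - (2)^2)
       = y^3 + (11) y^2 + (0) y + (-4).
Simplifying: h(y) = y^3 + 11*y^2 - 4.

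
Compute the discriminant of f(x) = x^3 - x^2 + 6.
Δ = -948

For x^3 + a x^2 + b x + c the discriminant is Δ = 18 a b c - 4 a^3 c + a^2 b^2 - 4 b^3 - 27 c^2.
Plug a = -1, b = 0, c = 6:
  18*(-1)*(0)*(6) - 4*(-1)^3*(6) + (-1)^2*(0)^2 - 4*(0)^3 - 27*(6)^2
  = 0 + (24) + 0 + (0) + (-972)
  = -948.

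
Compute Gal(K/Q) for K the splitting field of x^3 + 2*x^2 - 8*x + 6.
Gal(K/Q) = S_3 (symmetric group of order 6)

Compute the discriminant of x^3 + (2)*x^2 + (-8)*x + (6): Δ = -588. Since Δ is not a rational square, the Galois group is not contained in A_3; it must be the full S_3 (irreducibility of the cubic rules out anything smaller).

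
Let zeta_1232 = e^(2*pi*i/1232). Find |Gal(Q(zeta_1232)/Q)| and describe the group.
|Gal(Q(zeta_1232)/Q)| = phi(1232) = 480; group ≅ (Z/1232Z)^* ≅ Z/2Z × Z/4Z × Z/6Z × Z/10Z

The n-th cyclotomic polynomial Φ_1232(x) is the minimal polynomial of zeta_1232 over Q and has degree phi(1232) = 480. So Q(zeta_1232) is a degree-480 Galois extension with Galois group (Z/1232Z)^*. By CRT, (Z/1232Z)^* ≅ (Z/16Z)^* × (Z/7Z)^* × (Z/11Z)^*. Each prime-power unit group is (Z/16Z)^* ≅ Z/2Z × Z/4Z; (Z/7Z)^* ≅ Z/6Z; (Z/11Z)^* ≅ Z/10Z. Hence Gal(Q(zeta_1232)/Q) ≅ Z/2Z × Z/4Z × Z/6Z × Z/10Z.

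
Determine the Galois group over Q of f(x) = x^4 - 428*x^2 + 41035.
Gal(K/Q) = V_4 (Klein four-group, Z/2Z × Z/2Z)

f factors as (x^2 - 283)(x^2 - 145), so the splitting field is K = Q(sqrt(283), sqrt(145)). The elements 283, 145, 41035 are all non-squares in Q, so sqrt(283) and sqrt(145) generate independent quadratic extensions. Thus [K:Q] = 4 and Gal(K/Q) is generated by the two order-2 automorphisms sqrt(283) ↦ -sqrt(283) and sqrt(145) ↦ -sqrt(145), giving V_4.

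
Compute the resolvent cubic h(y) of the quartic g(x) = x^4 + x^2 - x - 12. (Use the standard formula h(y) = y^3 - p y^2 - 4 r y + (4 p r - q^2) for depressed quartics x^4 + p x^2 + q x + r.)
h(y) = y^3 - y^2 + 48*y - 49

Identify coefficients: p = 1, q = -1, r = -12.
Plug into h(y) = y^3 - p y^2 - 4 r y + (4 p r - q^2):
  h(y) = y^3 - (1) y^2 - 4*(-12) y + (4*(1)*(-12) - (-1)^2)
       = y^3 + (-1) y^2 + (48) y + (-49).
Simplifying: h(y) = y^3 - y^2 + 48*y - 49.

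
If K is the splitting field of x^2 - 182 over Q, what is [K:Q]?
[K:Q] = 2

The polynomial x^2 - 182 is irreducible over Q since 182 is not a perfect square. Its splitting field is Q(sqrt(182)), which has degree 2 over Q.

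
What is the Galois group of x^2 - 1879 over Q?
Gal(K/Q) = Z/2Z (cyclic of order 2)

x^2 - 1879 is irreducible over Q since 1879 is not a rational square. The splitting field Q(sqrt(1879)) has degree 2 over Q, and its unique nontrivial automorphism is sqrt(1879) ↦ -sqrt(1879). Hence Gal(Q(sqrt(1879))/Q) = Z/2Z.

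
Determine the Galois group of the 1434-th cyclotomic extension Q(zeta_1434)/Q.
|Gal(Q(zeta_1434)/Q)| = phi(1434) = 476; group ≅ (Z/1434Z)^* ≅ Z/2Z × Z/238Z

The n-th cyclotomic polynomial Φ_1434(x) is the minimal polynomial of zeta_1434 over Q and has degree phi(1434) = 476. So Q(zeta_1434) is a degree-476 Galois extension with Galois group (Z/1434Z)^*. By CRT, (Z/1434Z)^* ≅ (Z/2Z)^* × (Z/3Z)^* × (Z/239Z)^*. Each prime-power unit group is (Z/2Z)^* ≅ trivial group (order 1); (Z/3Z)^* ≅ Z/2Z; (Z/239Z)^* ≅ Z/238Z. Hence Gal(Q(zeta_1434)/Q) ≅ Z/2Z × Z/238Z.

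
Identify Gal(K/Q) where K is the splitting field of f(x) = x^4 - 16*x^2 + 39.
Gal(K/Q) = V_4 (Klein four-group, Z/2Z × Z/2Z)

f factors as (x^2 - 3)(x^2 - 13), so the splitting field is K = Q(sqrt(3), sqrt(13)). The elements 3, 13, 39 are all non-squares in Q, so sqrt(3) and sqrt(13) generate independent quadratic extensions. Thus [K:Q] = 4 and Gal(K/Q) is generated by the two order-2 automorphisms sqrt(3) ↦ -sqrt(3) and sqrt(13) ↦ -sqrt(13), giving V_4.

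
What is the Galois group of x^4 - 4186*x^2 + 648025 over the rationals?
Gal(K/Q) = Z/2Z (cyclic of order 2)

f factors as (x^2 - 161)(x^2 - 4025), so the splitting field is K = Q(sqrt(161), sqrt(4025)). The squarefree part of 161 is 161 and the squarefree part of 4025 is also 161, so sqrt(161) and sqrt(4025) are both rational multiples of sqrt(161). Hence Q(sqrt(161)) = Q(sqrt(4025)) = Q(sqrt(161)), and the splitting field collapses to a single degree-2 extension with Galois group Z/2Z.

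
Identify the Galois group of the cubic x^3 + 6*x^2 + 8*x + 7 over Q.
Gal(K/Q) = S_3 (symmetric group of order 6)

Compute the discriminant of x^3 + (6)*x^2 + (8)*x + (7): Δ = -1067. Since Δ is not a rational square, the Galois group is not contained in A_3; it must be the full S_3 (irreducibility of the cubic rules out anything smaller).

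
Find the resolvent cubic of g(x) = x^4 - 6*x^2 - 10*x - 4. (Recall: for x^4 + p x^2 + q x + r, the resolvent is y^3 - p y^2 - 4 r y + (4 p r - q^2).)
h(y) = y^3 + 6*y^2 + 16*y - 4

Identify coefficients: p = -6, q = -10, r = -4.
Plug into h(y) = y^3 - p y^2 - 4 r y + (4 p r - q^2):
  h(y) = y^3 - (-6) y^2 - 4*(-4) y + (4*(-6)*(-4) - (-10)^2)
       = y^3 + (6) y^2 + (16) y + (-4).
Simplifying: h(y) = y^3 + 6*y^2 + 16*y - 4.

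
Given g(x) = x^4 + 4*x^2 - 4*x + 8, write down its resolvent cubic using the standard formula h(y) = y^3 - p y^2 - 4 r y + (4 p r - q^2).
h(y) = y^3 - 4*y^2 - 32*y + 112

Identify coefficients: p = 4, q = -4, r = 8.
Plug into h(y) = y^3 - p y^2 - 4 r y + (4 p r - q^2):
  h(y) = y^3 - (4) y^2 - 4*(8) y + (4*(4)*(8) - (-4)^2)
       = y^3 + (-4) y^2 + (-32) y + (112).
Simplifying: h(y) = y^3 - 4*y^2 - 32*y + 112.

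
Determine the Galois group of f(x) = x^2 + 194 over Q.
Gal(K/Q) = Z/2Z (cyclic of order 2)

x^2 + 194 is irreducible over Q since -194 is not a rational square. The splitting field Q(sqrt(-194)) has degree 2 over Q, and its unique nontrivial automorphism is sqrt(-194) ↦ -sqrt(-194). Hence Gal(Q(sqrt(-194))/Q) = Z/2Z.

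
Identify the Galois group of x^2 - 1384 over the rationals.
Gal(K/Q) = Z/2Z (cyclic of order 2)

x^2 - 1384 is irreducible over Q since 1384 is not a rational square. The splitting field Q(sqrt(1384)) has degree 2 over Q, and its unique nontrivial automorphism is sqrt(1384) ↦ -sqrt(1384). Hence Gal(Q(sqrt(1384))/Q) = Z/2Z.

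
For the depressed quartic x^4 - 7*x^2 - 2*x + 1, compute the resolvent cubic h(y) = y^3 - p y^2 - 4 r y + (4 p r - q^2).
h(y) = y^3 + 7*y^2 - 4*y - 32

Identify coefficients: p = -7, q = -2, r = 1.
Plug into h(y) = y^3 - p y^2 - 4 r y + (4 p r - q^2):
  h(y) = y^3 - (-7) y^2 - 4*(1) y + (4*(-7)*(1) - (-2)^2)
       = y^3 + (7) y^2 + (-4) y + (-32).
Simplifying: h(y) = y^3 + 7*y^2 - 4*y - 32.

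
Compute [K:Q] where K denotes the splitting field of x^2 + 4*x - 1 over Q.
[K:Q] = 2

The discriminant of x^2 + (4)*x + (-1) is b^2 - 4c = 16 - (-4) = 20. Since 20 is not a perfect square in Q, the polynomial is irreducible over Q. Its two roots generate a degree-2 extension, so [K:Q] = 2.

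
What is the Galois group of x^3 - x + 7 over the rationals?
Gal(K/Q) = S_3 (symmetric group of order 6)

Compute the discriminant of x^3 + (0)*x^2 + (-1)*x + (7): Δ = -1319. Since Δ is not a rational square, the Galois group is not contained in A_3; it must be the full S_3 (irreducibility of the cubic rules out anything smaller).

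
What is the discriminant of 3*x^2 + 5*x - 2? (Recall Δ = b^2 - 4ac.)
Δ = 49

For a quadratic a x^2 + b x + c the discriminant is Δ = b^2 - 4ac = (5)^2 - 4*(3)*(-2) = 25 - (-24) = 49.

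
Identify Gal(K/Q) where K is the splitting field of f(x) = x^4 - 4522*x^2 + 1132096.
Gal(K/Q) = Z/2Z (cyclic of order 2)

f factors as (x^2 - 4256)(x^2 - 266), so the splitting field is K = Q(sqrt(4256), sqrt(266)). The squarefree part of 4256 is 266 and the squarefree part of 266 is also 266, so sqrt(4256) and sqrt(266) are both rational multiples of sqrt(266). Hence Q(sqrt(4256)) = Q(sqrt(266)) = Q(sqrt(266)), and the splitting field collapses to a single degree-2 extension with Galois group Z/2Z.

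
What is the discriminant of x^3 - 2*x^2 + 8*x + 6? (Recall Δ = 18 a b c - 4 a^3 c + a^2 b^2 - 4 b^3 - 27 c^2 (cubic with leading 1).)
Δ = -4300

For x^3 + a x^2 + b x + c the discriminant is Δ = 18 a b c - 4 a^3 c + a^2 b^2 - 4 b^3 - 27 c^2.
Plug a = -2, b = 8, c = 6:
  18*(-2)*(8)*(6) - 4*(-2)^3*(6) + (-2)^2*(8)^2 - 4*(8)^3 - 27*(6)^2
  = -1728 + (192) + 256 + (-2048) + (-972)
  = -4300.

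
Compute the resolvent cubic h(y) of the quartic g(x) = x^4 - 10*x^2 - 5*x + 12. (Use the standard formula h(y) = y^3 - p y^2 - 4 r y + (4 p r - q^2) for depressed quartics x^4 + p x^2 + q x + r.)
h(y) = y^3 + 10*y^2 - 48*y - 505

Identify coefficients: p = -10, q = -5, r = 12.
Plug into h(y) = y^3 - p y^2 - 4 r y + (4 p r - q^2):
  h(y) = y^3 - (-10) y^2 - 4*(12) y + (4*(-10)*(12) - (-5)^2)
       = y^3 + (10) y^2 + (-48) y + (-505).
Simplifying: h(y) = y^3 + 10*y^2 - 48*y - 505.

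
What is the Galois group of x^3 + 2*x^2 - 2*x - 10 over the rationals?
Gal(K/Q) = S_3 (symmetric group of order 6)

Compute the discriminant of x^3 + (2)*x^2 + (-2)*x + (-10): Δ = -1612. Since Δ is not a rational square, the Galois group is not contained in A_3; it must be the full S_3 (irreducibility of the cubic rules out anything smaller).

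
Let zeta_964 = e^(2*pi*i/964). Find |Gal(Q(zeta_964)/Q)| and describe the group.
|Gal(Q(zeta_964)/Q)| = phi(964) = 480; group ≅ (Z/964Z)^* ≅ Z/2Z × Z/240Z

The n-th cyclotomic polynomial Φ_964(x) is the minimal polynomial of zeta_964 over Q and has degree phi(964) = 480. So Q(zeta_964) is a degree-480 Galois extension with Galois group (Z/964Z)^*. By CRT, (Z/964Z)^* ≅ (Z/4Z)^* × (Z/241Z)^*. Each prime-power unit group is (Z/4Z)^* ≅ Z/2Z; (Z/241Z)^* ≅ Z/240Z. Hence Gal(Q(zeta_964)/Q) ≅ Z/2Z × Z/240Z.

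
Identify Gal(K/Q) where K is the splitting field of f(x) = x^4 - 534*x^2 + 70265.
Gal(K/Q) = V_4 (Klein four-group, Z/2Z × Z/2Z)

f factors as (x^2 - 299)(x^2 - 235), so the splitting field is K = Q(sqrt(299), sqrt(235)). The elements 299, 235, 70265 are all non-squares in Q, so sqrt(299) and sqrt(235) generate independent quadratic extensions. Thus [K:Q] = 4 and Gal(K/Q) is generated by the two order-2 automorphisms sqrt(299) ↦ -sqrt(299) and sqrt(235) ↦ -sqrt(235), giving V_4.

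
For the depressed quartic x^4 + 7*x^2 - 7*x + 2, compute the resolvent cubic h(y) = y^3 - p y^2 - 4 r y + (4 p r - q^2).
h(y) = y^3 - 7*y^2 - 8*y + 7

Identify coefficients: p = 7, q = -7, r = 2.
Plug into h(y) = y^3 - p y^2 - 4 r y + (4 p r - q^2):
  h(y) = y^3 - (7) y^2 - 4*(2) y + (4*(7)*(2) - (-7)^2)
       = y^3 + (-7) y^2 + (-8) y + (7).
Simplifying: h(y) = y^3 - 7*y^2 - 8*y + 7.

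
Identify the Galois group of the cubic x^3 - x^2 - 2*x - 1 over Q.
Gal(K/Q) = S_3 (symmetric group of order 6)

Compute the discriminant of x^3 + (-1)*x^2 + (-2)*x + (-1): Δ = -31. Since Δ is not a rational square, the Galois group is not contained in A_3; it must be the full S_3 (irreducibility of the cubic rules out anything smaller).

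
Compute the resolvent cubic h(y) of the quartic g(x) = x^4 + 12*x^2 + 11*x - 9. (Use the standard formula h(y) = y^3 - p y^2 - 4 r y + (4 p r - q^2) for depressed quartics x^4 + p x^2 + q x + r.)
h(y) = y^3 - 12*y^2 + 36*y - 553

Identify coefficients: p = 12, q = 11, r = -9.
Plug into h(y) = y^3 - p y^2 - 4 r y + (4 p r - q^2):
  h(y) = y^3 - (12) y^2 - 4*(-9) y + (4*(12)*(-9) - (11)^2)
       = y^3 + (-12) y^2 + (36) y + (-553).
Simplifying: h(y) = y^3 - 12*y^2 + 36*y - 553.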